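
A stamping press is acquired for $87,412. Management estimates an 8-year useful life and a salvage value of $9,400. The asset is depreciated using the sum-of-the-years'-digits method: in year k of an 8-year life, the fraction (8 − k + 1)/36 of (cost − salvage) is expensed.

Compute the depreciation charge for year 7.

$4,334

Depreciable base = $87,412 − $9,400 = $78,012.
Sum of the years' digits = 8+7+6+5+4+3+2+1 = 36.
Year 1: $78,012 × 8/36 = $17,336. Book value $70,076.
Year 2: $78,012 × 7/36 = $15,169. Book value $54,907.
Year 3: $78,012 × 6/36 = $13,002. Book value $41,905.
Year 4: $78,012 × 5/36 = $10,835. Book value $31,070.
Year 5: $78,012 × 4/36 = $8,668. Book value $22,402.
Year 6: $78,012 × 3/36 = $6,501. Book value $15,901.
Year 7: $78,012 × 2/36 = $4,334. Book value $11,567.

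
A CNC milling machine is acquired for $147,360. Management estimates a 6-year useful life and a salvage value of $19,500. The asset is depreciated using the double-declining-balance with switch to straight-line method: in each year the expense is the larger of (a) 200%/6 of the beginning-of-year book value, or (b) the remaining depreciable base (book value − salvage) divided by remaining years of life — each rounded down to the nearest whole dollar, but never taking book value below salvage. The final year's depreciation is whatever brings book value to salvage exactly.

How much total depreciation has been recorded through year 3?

$103,697

Depreciable base = $147,360 − $19,500 = $127,860.
Year 1: DB = ⌊$147,360 × 200%/6⌋ = $49,120; SL = ⌊$127,860/6⌋ = $21,310 → take DB $49,120. Book value $98,240.
Year 2: DB = ⌊$98,240 × 200%/6⌋ = $32,746; SL = ⌊$78,740/5⌋ = $15,748 → take DB $32,746. Book value $65,494.
Year 3: DB = ⌊$65,494 × 200%/6⌋ = $21,831; SL = ⌊$45,994/4⌋ = $11,498 → take DB $21,831. Book value $43,663.
Accumulated through year 3 = $147,360 − $43,663 = $103,697.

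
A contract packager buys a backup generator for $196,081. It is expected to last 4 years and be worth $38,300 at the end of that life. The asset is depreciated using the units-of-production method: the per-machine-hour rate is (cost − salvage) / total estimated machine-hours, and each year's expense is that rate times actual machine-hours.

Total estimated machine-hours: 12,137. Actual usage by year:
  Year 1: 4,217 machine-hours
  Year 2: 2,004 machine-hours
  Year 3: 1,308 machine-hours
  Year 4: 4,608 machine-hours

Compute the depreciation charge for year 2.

Depreciable base = $196,081 − $38,300 = $157,781.
Rate = $157,781 / 12,137 machine-hours = $13 per machine-hour.
Year 1: 4,217 × $13 = $54,821. Book value $141,260.
Year 2: 2,004 × $13 = $26,052. Book value $115,208.

$26,052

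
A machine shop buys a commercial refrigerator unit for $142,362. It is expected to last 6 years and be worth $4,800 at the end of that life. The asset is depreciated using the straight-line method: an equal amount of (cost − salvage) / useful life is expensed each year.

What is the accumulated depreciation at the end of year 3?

$68,781

Depreciable base = $142,362 − $4,800 = $137,562.
Annual expense = $137,562 / 6 = $22,927.
End of year 1: book value $119,435.
End of year 2: book value $96,508.
End of year 3: book value $73,581.
Accumulated through year 3 = $142,362 − $73,581 = $68,781.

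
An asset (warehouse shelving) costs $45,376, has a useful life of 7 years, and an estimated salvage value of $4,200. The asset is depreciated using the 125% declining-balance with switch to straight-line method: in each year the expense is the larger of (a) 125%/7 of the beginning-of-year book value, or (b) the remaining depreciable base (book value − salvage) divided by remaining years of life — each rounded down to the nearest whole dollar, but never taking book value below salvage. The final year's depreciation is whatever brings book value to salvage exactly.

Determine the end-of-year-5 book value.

$14,676

Depreciable base = $45,376 − $4,200 = $41,176.
Year 1: DB = ⌊$45,376 × 125%/7⌋ = $8,102; SL = ⌊$41,176/7⌋ = $5,882 → take DB $8,102. Book value $37,274.
Year 2: DB = ⌊$37,274 × 125%/7⌋ = $6,656; SL = ⌊$33,074/6⌋ = $5,512 → take DB $6,656. Book value $30,618.
Year 3: DB = ⌊$30,618 × 125%/7⌋ = $5,467; SL = ⌊$26,418/5⌋ = $5,283 → take DB $5,467. Book value $25,151.
Year 4: DB = ⌊$25,151 × 125%/7⌋ = $4,491; SL = ⌊$20,951/4⌋ = $5,237 → take SL $5,237. Book value $19,914.
Year 5: DB = ⌊$19,914 × 125%/7⌋ = $3,556; SL = ⌊$15,714/3⌋ = $5,238 → take SL $5,238. Book value $14,676.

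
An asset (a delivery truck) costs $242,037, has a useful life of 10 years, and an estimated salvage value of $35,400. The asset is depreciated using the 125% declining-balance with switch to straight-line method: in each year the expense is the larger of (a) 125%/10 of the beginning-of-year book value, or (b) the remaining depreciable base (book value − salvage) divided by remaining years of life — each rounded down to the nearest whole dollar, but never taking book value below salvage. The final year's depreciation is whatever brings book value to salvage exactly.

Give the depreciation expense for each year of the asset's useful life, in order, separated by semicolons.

Depreciable base = $242,037 − $35,400 = $206,637.
Year 1: DB = ⌊$242,037 × 125%/10⌋ = $30,254; SL = ⌊$206,637/10⌋ = $20,663 → take DB $30,254. Book value $211,783.
Year 2: DB = ⌊$211,783 × 125%/10⌋ = $26,472; SL = ⌊$176,383/9⌋ = $19,598 → take DB $26,472. Book value $185,311.
Year 3: DB = ⌊$185,311 × 125%/10⌋ = $23,163; SL = ⌊$149,911/8⌋ = $18,738 → take DB $23,163. Book value $162,148.
Year 4: DB = ⌊$162,148 × 125%/10⌋ = $20,268; SL = ⌊$126,748/7⌋ = $18,106 → take DB $20,268. Book value $141,880.
Year 5: DB = ⌊$141,880 × 125%/10⌋ = $17,735; SL = ⌊$106,480/6⌋ = $17,746 → take SL $17,746. Book value $124,134.
Year 6: DB = ⌊$124,134 × 125%/10⌋ = $15,516; SL = ⌊$88,734/5⌋ = $17,746 → take SL $17,746. Book value $106,388.
Year 7: DB = ⌊$106,388 × 125%/10⌋ = $13,298; SL = ⌊$70,988/4⌋ = $17,747 → take SL $17,747. Book value $88,641.
Year 8: DB = ⌊$88,641 × 125%/10⌋ = $11,080; SL = ⌊$53,241/3⌋ = $17,747 → take SL $17,747. Book value $70,894.
Year 9: DB = ⌊$70,894 × 125%/10⌋ = $8,861; SL = ⌊$35,494/2⌋ = $17,747 → take SL $17,747. Book value $53,147.
Year 10 (final): $53,147 − $35,400 = $17,747. Book value $35,400.

$30,254; $26,472; $23,163; $20,268; $17,746; $17,746; $17,747; $17,747; $17,747; $17,747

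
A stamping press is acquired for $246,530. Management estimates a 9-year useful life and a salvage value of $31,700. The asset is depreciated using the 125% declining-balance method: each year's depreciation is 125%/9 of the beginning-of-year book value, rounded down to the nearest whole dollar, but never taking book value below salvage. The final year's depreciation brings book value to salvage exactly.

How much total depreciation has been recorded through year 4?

Depreciable base = $246,530 − $31,700 = $214,830.
Year 1: ⌊$246,530 × 125%/9⌋ = $34,240. Book value $212,290.
Year 2: ⌊$212,290 × 125%/9⌋ = $29,484. Book value $182,806.
Year 3: ⌊$182,806 × 125%/9⌋ = $25,389. Book value $157,417.
Year 4: ⌊$157,417 × 125%/9⌋ = $21,863. Book value $135,554.
Accumulated through year 4 = $246,530 − $135,554 = $110,976.

$110,976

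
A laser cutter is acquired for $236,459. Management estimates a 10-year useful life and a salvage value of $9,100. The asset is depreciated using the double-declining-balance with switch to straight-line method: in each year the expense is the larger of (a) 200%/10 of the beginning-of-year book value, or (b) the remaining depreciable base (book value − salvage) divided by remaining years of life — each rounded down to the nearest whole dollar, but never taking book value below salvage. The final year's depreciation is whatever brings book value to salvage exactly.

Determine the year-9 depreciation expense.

Depreciable base = $236,459 − $9,100 = $227,359.
Year 1: DB = ⌊$236,459 × 200%/10⌋ = $47,291; SL = ⌊$227,359/10⌋ = $22,735 → take DB $47,291. Book value $189,168.
Year 2: DB = ⌊$189,168 × 200%/10⌋ = $37,833; SL = ⌊$180,068/9⌋ = $20,007 → take DB $37,833. Book value $151,335.
Year 3: DB = ⌊$151,335 × 200%/10⌋ = $30,267; SL = ⌊$142,235/8⌋ = $17,779 → take DB $30,267. Book value $121,068.
Year 4: DB = ⌊$121,068 × 200%/10⌋ = $24,213; SL = ⌊$111,968/7⌋ = $15,995 → take DB $24,213. Book value $96,855.
Year 5: DB = ⌊$96,855 × 200%/10⌋ = $19,371; SL = ⌊$87,755/6⌋ = $14,625 → take DB $19,371. Book value $77,484.
Year 6: DB = ⌊$77,484 × 200%/10⌋ = $15,496; SL = ⌊$68,384/5⌋ = $13,676 → take DB $15,496. Book value $61,988.
Year 7: DB = ⌊$61,988 × 200%/10⌋ = $12,397; SL = ⌊$52,888/4⌋ = $13,222 → take SL $13,222. Book value $48,766.
Year 8: DB = ⌊$48,766 × 200%/10⌋ = $9,753; SL = ⌊$39,666/3⌋ = $13,222 → take SL $13,222. Book value $35,544.
Year 9: DB = ⌊$35,544 × 200%/10⌋ = $7,108; SL = ⌊$26,444/2⌋ = $13,222 → take SL $13,222. Book value $22,322.

$13,222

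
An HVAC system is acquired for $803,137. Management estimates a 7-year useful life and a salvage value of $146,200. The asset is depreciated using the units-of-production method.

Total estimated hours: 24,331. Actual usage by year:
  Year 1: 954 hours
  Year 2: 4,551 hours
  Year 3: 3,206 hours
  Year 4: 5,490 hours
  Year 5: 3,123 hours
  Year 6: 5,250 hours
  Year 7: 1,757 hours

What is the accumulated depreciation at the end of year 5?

$467,748

Depreciable base = $803,137 − $146,200 = $656,937.
Rate = $656,937 / 24,331 hours = $27 per hour.
Year 1: 954 × $27 = $25,758. Book value $777,379.
Year 2: 4,551 × $27 = $122,877. Book value $654,502.
Year 3: 3,206 × $27 = $86,562. Book value $567,940.
Year 4: 5,490 × $27 = $148,230. Book value $419,710.
Year 5: 3,123 × $27 = $84,321. Book value $335,389.
Accumulated through year 5 = $803,137 − $335,389 = $467,748.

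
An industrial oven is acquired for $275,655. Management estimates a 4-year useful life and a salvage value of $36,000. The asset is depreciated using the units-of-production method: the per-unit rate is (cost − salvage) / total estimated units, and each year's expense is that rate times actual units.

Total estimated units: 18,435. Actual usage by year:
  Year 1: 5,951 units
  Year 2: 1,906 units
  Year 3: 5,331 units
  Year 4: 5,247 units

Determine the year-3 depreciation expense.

Depreciable base = $275,655 − $36,000 = $239,655.
Rate = $239,655 / 18,435 units = $13 per unit.
Year 1: 5,951 × $13 = $77,363. Book value $198,292.
Year 2: 1,906 × $13 = $24,778. Book value $173,514.
Year 3: 5,331 × $13 = $69,303. Book value $104,211.

$69,303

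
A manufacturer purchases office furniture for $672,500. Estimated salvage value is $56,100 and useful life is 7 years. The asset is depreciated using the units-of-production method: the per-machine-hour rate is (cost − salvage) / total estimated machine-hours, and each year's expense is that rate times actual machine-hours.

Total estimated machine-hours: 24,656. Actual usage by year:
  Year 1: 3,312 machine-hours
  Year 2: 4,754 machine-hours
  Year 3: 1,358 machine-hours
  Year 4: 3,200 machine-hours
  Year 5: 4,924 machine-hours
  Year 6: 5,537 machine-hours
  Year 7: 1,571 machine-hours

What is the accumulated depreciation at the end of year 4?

Depreciable base = $672,500 − $56,100 = $616,400.
Rate = $616,400 / 24,656 machine-hours = $25 per machine-hour.
Year 1: 3,312 × $25 = $82,800. Book value $589,700.
Year 2: 4,754 × $25 = $118,850. Book value $470,850.
Year 3: 1,358 × $25 = $33,950. Book value $436,900.
Year 4: 3,200 × $25 = $80,000. Book value $356,900.
Accumulated through year 4 = $672,500 − $356,900 = $315,600.

$315,600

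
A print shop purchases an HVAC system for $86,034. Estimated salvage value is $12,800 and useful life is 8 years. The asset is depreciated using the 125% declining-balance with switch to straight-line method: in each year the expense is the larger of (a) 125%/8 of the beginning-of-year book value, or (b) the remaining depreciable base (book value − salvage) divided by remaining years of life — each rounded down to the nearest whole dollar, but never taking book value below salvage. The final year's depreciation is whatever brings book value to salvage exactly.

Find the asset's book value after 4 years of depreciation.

Depreciable base = $86,034 − $12,800 = $73,234.
Year 1: DB = ⌊$86,034 × 125%/8⌋ = $13,442; SL = ⌊$73,234/8⌋ = $9,154 → take DB $13,442. Book value $72,592.
Year 2: DB = ⌊$72,592 × 125%/8⌋ = $11,342; SL = ⌊$59,792/7⌋ = $8,541 → take DB $11,342. Book value $61,250.
Year 3: DB = ⌊$61,250 × 125%/8⌋ = $9,570; SL = ⌊$48,450/6⌋ = $8,075 → take DB $9,570. Book value $51,680.
Year 4: DB = ⌊$51,680 × 125%/8⌋ = $8,075; SL = ⌊$38,880/5⌋ = $7,776 → take DB $8,075. Book value $43,605.

$43,605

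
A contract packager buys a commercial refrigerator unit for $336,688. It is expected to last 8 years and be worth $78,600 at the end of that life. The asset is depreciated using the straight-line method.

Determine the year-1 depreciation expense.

$32,261

Depreciable base = $336,688 − $78,600 = $258,088.
Annual expense = $258,088 / 8 = $32,261.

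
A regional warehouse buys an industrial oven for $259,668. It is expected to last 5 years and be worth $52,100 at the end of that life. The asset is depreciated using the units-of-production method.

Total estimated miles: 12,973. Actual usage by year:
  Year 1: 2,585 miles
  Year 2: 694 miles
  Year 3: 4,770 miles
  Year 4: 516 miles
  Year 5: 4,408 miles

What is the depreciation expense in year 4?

$8,256

Depreciable base = $259,668 − $52,100 = $207,568.
Rate = $207,568 / 12,973 miles = $16 per mile.
Year 1: 2,585 × $16 = $41,360. Book value $218,308.
Year 2: 694 × $16 = $11,104. Book value $207,204.
Year 3: 4,770 × $16 = $76,320. Book value $130,884.
Year 4: 516 × $16 = $8,256. Book value $122,628.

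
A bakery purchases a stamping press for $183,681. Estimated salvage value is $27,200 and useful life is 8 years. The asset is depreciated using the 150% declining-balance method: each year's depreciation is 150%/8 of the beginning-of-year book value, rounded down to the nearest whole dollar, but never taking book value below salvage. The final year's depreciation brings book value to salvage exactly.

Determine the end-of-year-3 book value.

$98,523

Depreciable base = $183,681 − $27,200 = $156,481.
Year 1: ⌊$183,681 × 150%/8⌋ = $34,440. Book value $149,241.
Year 2: ⌊$149,241 × 150%/8⌋ = $27,982. Book value $121,259.
Year 3: ⌊$121,259 × 150%/8⌋ = $22,736. Book value $98,523.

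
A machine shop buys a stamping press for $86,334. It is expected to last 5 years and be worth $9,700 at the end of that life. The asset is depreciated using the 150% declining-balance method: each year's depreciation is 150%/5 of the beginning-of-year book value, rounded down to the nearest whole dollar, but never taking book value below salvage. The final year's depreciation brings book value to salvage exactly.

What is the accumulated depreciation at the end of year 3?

$56,721

Depreciable base = $86,334 − $9,700 = $76,634.
Year 1: ⌊$86,334 × 150%/5⌋ = $25,900. Book value $60,434.
Year 2: ⌊$60,434 × 150%/5⌋ = $18,130. Book value $42,304.
Year 3: ⌊$42,304 × 150%/5⌋ = $12,691. Book value $29,613.
Accumulated through year 3 = $86,334 − $29,613 = $56,721.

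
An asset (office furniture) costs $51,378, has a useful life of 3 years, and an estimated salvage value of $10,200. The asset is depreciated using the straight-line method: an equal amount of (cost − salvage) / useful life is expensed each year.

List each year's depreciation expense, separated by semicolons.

$13,726; $13,726; $13,726

Depreciable base = $51,378 − $10,200 = $41,178.
Annual expense = $41,178 / 3 = $13,726.
End of year 1: book value $37,652.
End of year 2: book value $23,926.
End of year 3: book value $10,200.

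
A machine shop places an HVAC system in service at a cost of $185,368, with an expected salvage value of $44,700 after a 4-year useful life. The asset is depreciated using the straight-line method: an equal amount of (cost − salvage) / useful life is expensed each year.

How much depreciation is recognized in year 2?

$35,167

Depreciable base = $185,368 − $44,700 = $140,668.
Annual expense = $140,668 / 4 = $35,167.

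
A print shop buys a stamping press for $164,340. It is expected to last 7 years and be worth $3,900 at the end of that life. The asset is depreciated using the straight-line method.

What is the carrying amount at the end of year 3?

Depreciable base = $164,340 − $3,900 = $160,440.
Annual expense = $160,440 / 7 = $22,920.
End of year 1: book value $141,420.
End of year 2: book value $118,500.
End of year 3: book value $95,580.

$95,580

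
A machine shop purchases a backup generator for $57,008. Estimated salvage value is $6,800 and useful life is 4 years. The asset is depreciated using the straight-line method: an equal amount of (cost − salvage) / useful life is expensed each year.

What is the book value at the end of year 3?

Depreciable base = $57,008 − $6,800 = $50,208.
Annual expense = $50,208 / 4 = $12,552.
End of year 1: book value $44,456.
End of year 2: book value $31,904.
End of year 3: book value $19,352.

$19,352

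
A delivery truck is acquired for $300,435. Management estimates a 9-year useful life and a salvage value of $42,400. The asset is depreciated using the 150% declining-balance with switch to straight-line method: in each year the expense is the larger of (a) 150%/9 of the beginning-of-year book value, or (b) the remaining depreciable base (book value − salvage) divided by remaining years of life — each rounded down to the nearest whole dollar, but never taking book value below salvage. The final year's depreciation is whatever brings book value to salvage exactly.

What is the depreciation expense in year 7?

$19,405

Depreciable base = $300,435 − $42,400 = $258,035.
Year 1: DB = ⌊$300,435 × 150%/9⌋ = $50,072; SL = ⌊$258,035/9⌋ = $28,670 → take DB $50,072. Book value $250,363.
Year 2: DB = ⌊$250,363 × 150%/9⌋ = $41,727; SL = ⌊$207,963/8⌋ = $25,995 → take DB $41,727. Book value $208,636.
Year 3: DB = ⌊$208,636 × 150%/9⌋ = $34,772; SL = ⌊$166,236/7⌋ = $23,748 → take DB $34,772. Book value $173,864.
Year 4: DB = ⌊$173,864 × 150%/9⌋ = $28,977; SL = ⌊$131,464/6⌋ = $21,910 → take DB $28,977. Book value $144,887.
Year 5: DB = ⌊$144,887 × 150%/9⌋ = $24,147; SL = ⌊$102,487/5⌋ = $20,497 → take DB $24,147. Book value $120,740.
Year 6: DB = ⌊$120,740 × 150%/9⌋ = $20,123; SL = ⌊$78,340/4⌋ = $19,585 → take DB $20,123. Book value $100,617.
Year 7: DB = ⌊$100,617 × 150%/9⌋ = $16,769; SL = ⌊$58,217/3⌋ = $19,405 → take SL $19,405. Book value $81,212.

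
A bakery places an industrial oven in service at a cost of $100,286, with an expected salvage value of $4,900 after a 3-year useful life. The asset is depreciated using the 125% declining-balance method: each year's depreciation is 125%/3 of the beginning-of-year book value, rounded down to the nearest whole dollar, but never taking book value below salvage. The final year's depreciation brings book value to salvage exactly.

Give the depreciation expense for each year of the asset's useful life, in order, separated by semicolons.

Depreciable base = $100,286 − $4,900 = $95,386.
Year 1: ⌊$100,286 × 125%/3⌋ = $41,785. Book value $58,501.
Year 2: ⌊$58,501 × 125%/3⌋ = $24,375. Book value $34,126.
Year 3 (final): $34,126 − $4,900 = $29,226. Book value $4,900.

$41,785; $24,375; $29,226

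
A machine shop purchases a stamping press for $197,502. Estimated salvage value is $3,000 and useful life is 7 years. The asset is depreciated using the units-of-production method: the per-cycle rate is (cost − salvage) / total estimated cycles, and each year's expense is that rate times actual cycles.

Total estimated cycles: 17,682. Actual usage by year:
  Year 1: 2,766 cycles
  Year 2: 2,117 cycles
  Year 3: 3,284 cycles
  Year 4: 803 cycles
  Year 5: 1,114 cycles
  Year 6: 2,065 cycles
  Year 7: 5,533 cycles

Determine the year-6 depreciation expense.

$22,715

Depreciable base = $197,502 − $3,000 = $194,502.
Rate = $194,502 / 17,682 cycles = $11 per cycle.
Year 1: 2,766 × $11 = $30,426. Book value $167,076.
Year 2: 2,117 × $11 = $23,287. Book value $143,789.
Year 3: 3,284 × $11 = $36,124. Book value $107,665.
Year 4: 803 × $11 = $8,833. Book value $98,832.
Year 5: 1,114 × $11 = $12,254. Book value $86,578.
Year 6: 2,065 × $11 = $22,715. Book value $63,863.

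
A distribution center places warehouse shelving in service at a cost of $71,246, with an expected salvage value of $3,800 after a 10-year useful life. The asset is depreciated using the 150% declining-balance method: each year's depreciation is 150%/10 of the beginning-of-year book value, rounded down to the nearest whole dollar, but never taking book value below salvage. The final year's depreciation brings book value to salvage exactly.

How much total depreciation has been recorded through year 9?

Depreciable base = $71,246 − $3,800 = $67,446.
Year 1: ⌊$71,246 × 150%/10⌋ = $10,686. Book value $60,560.
Year 2: ⌊$60,560 × 150%/10⌋ = $9,084. Book value $51,476.
Year 3: ⌊$51,476 × 150%/10⌋ = $7,721. Book value $43,755.
Year 4: ⌊$43,755 × 150%/10⌋ = $6,563. Book value $37,192.
Year 5: ⌊$37,192 × 150%/10⌋ = $5,578. Book value $31,614.
Year 6: ⌊$31,614 × 150%/10⌋ = $4,742. Book value $26,872.
Year 7: ⌊$26,872 × 150%/10⌋ = $4,030. Book value $22,842.
Year 8: ⌊$22,842 × 150%/10⌋ = $3,426. Book value $19,416.
Year 9: ⌊$19,416 × 150%/10⌋ = $2,912. Book value $16,504.
Accumulated through year 9 = $71,246 − $16,504 = $54,742.

$54,742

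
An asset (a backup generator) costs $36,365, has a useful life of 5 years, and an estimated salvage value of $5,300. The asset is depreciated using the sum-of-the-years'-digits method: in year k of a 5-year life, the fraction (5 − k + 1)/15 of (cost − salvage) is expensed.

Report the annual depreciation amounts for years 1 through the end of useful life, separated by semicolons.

$10,355; $8,284; $6,213; $4,142; $2,071

Depreciable base = $36,365 − $5,300 = $31,065.
Sum of the years' digits = 5+4+3+2+1 = 15.
Year 1: $31,065 × 5/15 = $10,355. Book value $26,010.
Year 2: $31,065 × 4/15 = $8,284. Book value $17,726.
Year 3: $31,065 × 3/15 = $6,213. Book value $11,513.
Year 4: $31,065 × 2/15 = $4,142. Book value $7,371.
Year 5: $31,065 × 1/15 = $2,071. Book value $5,300.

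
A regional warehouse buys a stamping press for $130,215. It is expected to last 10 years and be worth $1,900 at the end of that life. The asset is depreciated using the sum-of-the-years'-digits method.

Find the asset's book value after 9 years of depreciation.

Depreciable base = $130,215 − $1,900 = $128,315.
Sum of the years' digits = 10+9+8+7+6+5+4+3+2+1 = 55.
Year 1: $128,315 × 10/55 = $23,330. Book value $106,885.
Year 2: $128,315 × 9/55 = $20,997. Book value $85,888.
Year 3: $128,315 × 8/55 = $18,664. Book value $67,224.
Year 4: $128,315 × 7/55 = $16,331. Book value $50,893.
Year 5: $128,315 × 6/55 = $13,998. Book value $36,895.
Year 6: $128,315 × 5/55 = $11,665. Book value $25,230.
Year 7: $128,315 × 4/55 = $9,332. Book value $15,898.
Year 8: $128,315 × 3/55 = $6,999. Book value $8,899.
Year 9: $128,315 × 2/55 = $4,666. Book value $4,233.

$4,233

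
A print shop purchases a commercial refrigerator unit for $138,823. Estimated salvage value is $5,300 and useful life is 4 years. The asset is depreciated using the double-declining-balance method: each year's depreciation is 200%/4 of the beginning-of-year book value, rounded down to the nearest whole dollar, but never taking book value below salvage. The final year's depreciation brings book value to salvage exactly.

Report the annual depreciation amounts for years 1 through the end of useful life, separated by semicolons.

$69,411; $34,706; $17,353; $12,053

Depreciable base = $138,823 − $5,300 = $133,523.
Year 1: ⌊$138,823 × 200%/4⌋ = $69,411. Book value $69,412.
Year 2: ⌊$69,412 × 200%/4⌋ = $34,706. Book value $34,706.
Year 3: ⌊$34,706 × 200%/4⌋ = $17,353. Book value $17,353.
Year 4 (final): $17,353 − $5,300 = $12,053. Book value $5,300.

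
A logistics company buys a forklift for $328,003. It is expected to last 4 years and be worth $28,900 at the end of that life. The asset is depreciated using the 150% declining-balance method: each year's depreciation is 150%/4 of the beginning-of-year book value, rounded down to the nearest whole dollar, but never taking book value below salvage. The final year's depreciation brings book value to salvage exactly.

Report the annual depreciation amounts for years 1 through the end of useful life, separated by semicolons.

$123,001; $76,875; $48,047; $51,180

Depreciable base = $328,003 − $28,900 = $299,103.
Year 1: ⌊$328,003 × 150%/4⌋ = $123,001. Book value $205,002.
Year 2: ⌊$205,002 × 150%/4⌋ = $76,875. Book value $128,127.
Year 3: ⌊$128,127 × 150%/4⌋ = $48,047. Book value $80,080.
Year 4 (final): $80,080 − $28,900 = $51,180. Book value $28,900.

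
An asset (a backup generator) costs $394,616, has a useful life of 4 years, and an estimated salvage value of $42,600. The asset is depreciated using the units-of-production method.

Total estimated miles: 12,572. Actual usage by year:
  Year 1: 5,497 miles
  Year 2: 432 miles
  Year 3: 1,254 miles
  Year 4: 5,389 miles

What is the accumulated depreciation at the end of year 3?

Depreciable base = $394,616 − $42,600 = $352,016.
Rate = $352,016 / 12,572 miles = $28 per mile.
Year 1: 5,497 × $28 = $153,916. Book value $240,700.
Year 2: 432 × $28 = $12,096. Book value $228,604.
Year 3: 1,254 × $28 = $35,112. Book value $193,492.
Accumulated through year 3 = $394,616 − $193,492 = $201,124.

$201,124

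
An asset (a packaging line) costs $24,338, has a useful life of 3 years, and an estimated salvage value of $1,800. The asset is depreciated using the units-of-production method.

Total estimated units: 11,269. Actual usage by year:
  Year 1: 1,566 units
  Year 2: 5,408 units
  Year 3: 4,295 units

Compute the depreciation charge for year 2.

Depreciable base = $24,338 − $1,800 = $22,538.
Rate = $22,538 / 11,269 units = $2 per unit.
Year 1: 1,566 × $2 = $3,132. Book value $21,206.
Year 2: 5,408 × $2 = $10,816. Book value $10,390.

$10,816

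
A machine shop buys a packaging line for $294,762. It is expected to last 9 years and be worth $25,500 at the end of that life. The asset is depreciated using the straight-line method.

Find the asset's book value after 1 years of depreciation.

Depreciable base = $294,762 − $25,500 = $269,262.
Annual expense = $269,262 / 9 = $29,918.
End of year 1: book value $264,844.

$264,844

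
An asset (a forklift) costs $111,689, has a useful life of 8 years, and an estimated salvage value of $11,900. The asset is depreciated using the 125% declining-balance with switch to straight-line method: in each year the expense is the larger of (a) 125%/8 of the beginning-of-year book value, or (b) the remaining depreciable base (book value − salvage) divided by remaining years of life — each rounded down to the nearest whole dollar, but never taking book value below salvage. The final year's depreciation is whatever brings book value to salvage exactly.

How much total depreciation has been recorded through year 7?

$88,751

Depreciable base = $111,689 − $11,900 = $99,789.
Year 1: DB = ⌊$111,689 × 125%/8⌋ = $17,451; SL = ⌊$99,789/8⌋ = $12,473 → take DB $17,451. Book value $94,238.
Year 2: DB = ⌊$94,238 × 125%/8⌋ = $14,724; SL = ⌊$82,338/7⌋ = $11,762 → take DB $14,724. Book value $79,514.
Year 3: DB = ⌊$79,514 × 125%/8⌋ = $12,424; SL = ⌊$67,614/6⌋ = $11,269 → take DB $12,424. Book value $67,090.
Year 4: DB = ⌊$67,090 × 125%/8⌋ = $10,482; SL = ⌊$55,190/5⌋ = $11,038 → take SL $11,038. Book value $56,052.
Year 5: DB = ⌊$56,052 × 125%/8⌋ = $8,758; SL = ⌊$44,152/4⌋ = $11,038 → take SL $11,038. Book value $45,014.
Year 6: DB = ⌊$45,014 × 125%/8⌋ = $7,033; SL = ⌊$33,114/3⌋ = $11,038 → take SL $11,038. Book value $33,976.
Year 7: DB = ⌊$33,976 × 125%/8⌋ = $5,308; SL = ⌊$22,076/2⌋ = $11,038 → take SL $11,038. Book value $22,938.
Accumulated through year 7 = $111,689 − $22,938 = $88,751.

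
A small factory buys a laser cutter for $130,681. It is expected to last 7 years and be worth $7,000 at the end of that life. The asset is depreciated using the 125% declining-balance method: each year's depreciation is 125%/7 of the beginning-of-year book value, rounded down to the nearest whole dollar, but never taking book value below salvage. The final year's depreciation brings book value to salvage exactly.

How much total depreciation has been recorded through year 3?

$58,249

Depreciable base = $130,681 − $7,000 = $123,681.
Year 1: ⌊$130,681 × 125%/7⌋ = $23,335. Book value $107,346.
Year 2: ⌊$107,346 × 125%/7⌋ = $19,168. Book value $88,178.
Year 3: ⌊$88,178 × 125%/7⌋ = $15,746. Book value $72,432.
Accumulated through year 3 = $130,681 − $72,432 = $58,249.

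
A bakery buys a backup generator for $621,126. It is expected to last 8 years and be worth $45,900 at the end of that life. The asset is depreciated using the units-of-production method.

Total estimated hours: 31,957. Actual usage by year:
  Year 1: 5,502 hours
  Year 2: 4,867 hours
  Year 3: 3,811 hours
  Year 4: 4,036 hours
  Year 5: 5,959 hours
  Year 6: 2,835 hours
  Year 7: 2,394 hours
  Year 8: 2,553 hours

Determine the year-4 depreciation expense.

Depreciable base = $621,126 − $45,900 = $575,226.
Rate = $575,226 / 31,957 hours = $18 per hour.
Year 1: 5,502 × $18 = $99,036. Book value $522,090.
Year 2: 4,867 × $18 = $87,606. Book value $434,484.
Year 3: 3,811 × $18 = $68,598. Book value $365,886.
Year 4: 4,036 × $18 = $72,648. Book value $293,238.

$72,648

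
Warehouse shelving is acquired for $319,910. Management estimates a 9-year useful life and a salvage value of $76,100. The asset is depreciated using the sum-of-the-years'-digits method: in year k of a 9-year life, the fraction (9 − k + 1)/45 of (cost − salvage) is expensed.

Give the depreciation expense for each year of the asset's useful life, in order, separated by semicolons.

Depreciable base = $319,910 − $76,100 = $243,810.
Sum of the years' digits = 9+8+7+6+5+4+3+2+1 = 45.
Year 1: $243,810 × 9/45 = $48,762. Book value $271,148.
Year 2: $243,810 × 8/45 = $43,344. Book value $227,804.
Year 3: $243,810 × 7/45 = $37,926. Book value $189,878.
Year 4: $243,810 × 6/45 = $32,508. Book value $157,370.
Year 5: $243,810 × 5/45 = $27,090. Book value $130,280.
Year 6: $243,810 × 4/45 = $21,672. Book value $108,608.
Year 7: $243,810 × 3/45 = $16,254. Book value $92,354.
Year 8: $243,810 × 2/45 = $10,836. Book value $81,518.
Year 9: $243,810 × 1/45 = $5,418. Book value $76,100.

$48,762; $43,344; $37,926; $32,508; $27,090; $21,672; $16,254; $10,836; $5,418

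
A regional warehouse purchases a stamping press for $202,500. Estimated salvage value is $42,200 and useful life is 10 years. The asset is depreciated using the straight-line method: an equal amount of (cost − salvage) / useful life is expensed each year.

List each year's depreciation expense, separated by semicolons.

$16,030; $16,030; $16,030; $16,030; $16,030; $16,030; $16,030; $16,030; $16,030; $16,030

Depreciable base = $202,500 − $42,200 = $160,300.
Annual expense = $160,300 / 10 = $16,030.
End of year 1: book value $186,470.
End of year 2: book value $170,440.
End of year 3: book value $154,410.
End of year 4: book value $138,380.
End of year 5: book value $122,350.
End of year 6: book value $106,320.
End of year 7: book value $90,290.
End of year 8: book value $74,260.
End of year 9: book value $58,230.
End of year 10: book value $42,200.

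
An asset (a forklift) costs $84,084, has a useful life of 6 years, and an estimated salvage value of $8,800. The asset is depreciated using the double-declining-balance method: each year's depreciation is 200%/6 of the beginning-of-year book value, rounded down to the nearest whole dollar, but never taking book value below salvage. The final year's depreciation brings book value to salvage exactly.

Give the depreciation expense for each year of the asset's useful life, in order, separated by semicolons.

Depreciable base = $84,084 − $8,800 = $75,284.
Year 1: ⌊$84,084 × 200%/6⌋ = $28,028. Book value $56,056.
Year 2: ⌊$56,056 × 200%/6⌋ = $18,685. Book value $37,371.
Year 3: ⌊$37,371 × 200%/6⌋ = $12,457. Book value $24,914.
Year 4: ⌊$24,914 × 200%/6⌋ = $8,304. Book value $16,610.
Year 5: ⌊$16,610 × 200%/6⌋ = $5,536. Book value $11,074.
Year 6 (final): $11,074 − $8,800 = $2,274. Book value $8,800.

$28,028; $18,685; $12,457; $8,304; $5,536; $2,274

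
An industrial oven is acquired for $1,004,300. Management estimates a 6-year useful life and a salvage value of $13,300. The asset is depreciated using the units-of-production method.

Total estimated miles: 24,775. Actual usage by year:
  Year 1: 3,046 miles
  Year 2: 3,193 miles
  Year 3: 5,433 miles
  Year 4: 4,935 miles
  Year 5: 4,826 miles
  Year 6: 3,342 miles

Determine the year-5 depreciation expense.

$193,040

Depreciable base = $1,004,300 − $13,300 = $991,000.
Rate = $991,000 / 24,775 miles = $40 per mile.
Year 1: 3,046 × $40 = $121,840. Book value $882,460.
Year 2: 3,193 × $40 = $127,720. Book value $754,740.
Year 3: 5,433 × $40 = $217,320. Book value $537,420.
Year 4: 4,935 × $40 = $197,400. Book value $340,020.
Year 5: 4,826 × $40 = $193,040. Book value $146,980.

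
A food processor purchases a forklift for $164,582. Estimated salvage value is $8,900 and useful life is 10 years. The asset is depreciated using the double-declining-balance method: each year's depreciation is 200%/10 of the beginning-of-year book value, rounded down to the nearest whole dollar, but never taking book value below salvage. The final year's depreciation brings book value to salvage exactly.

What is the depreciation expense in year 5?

$13,482

Depreciable base = $164,582 − $8,900 = $155,682.
Year 1: ⌊$164,582 × 200%/10⌋ = $32,916. Book value $131,666.
Year 2: ⌊$131,666 × 200%/10⌋ = $26,333. Book value $105,333.
Year 3: ⌊$105,333 × 200%/10⌋ = $21,066. Book value $84,267.
Year 4: ⌊$84,267 × 200%/10⌋ = $16,853. Book value $67,414.
Year 5: ⌊$67,414 × 200%/10⌋ = $13,482. Book value $53,932.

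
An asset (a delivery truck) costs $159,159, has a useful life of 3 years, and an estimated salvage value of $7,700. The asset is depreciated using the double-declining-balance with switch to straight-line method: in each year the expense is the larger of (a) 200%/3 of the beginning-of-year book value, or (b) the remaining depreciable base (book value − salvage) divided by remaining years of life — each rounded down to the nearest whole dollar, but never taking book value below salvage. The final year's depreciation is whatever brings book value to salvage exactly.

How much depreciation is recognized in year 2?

Depreciable base = $159,159 − $7,700 = $151,459.
Year 1: DB = ⌊$159,159 × 200%/3⌋ = $106,106; SL = ⌊$151,459/3⌋ = $50,486 → take DB $106,106. Book value $53,053.
Year 2: DB = ⌊$53,053 × 200%/3⌋ = $35,368; SL = ⌊$45,353/2⌋ = $22,676 → take DB $35,368. Book value $17,685.

$35,368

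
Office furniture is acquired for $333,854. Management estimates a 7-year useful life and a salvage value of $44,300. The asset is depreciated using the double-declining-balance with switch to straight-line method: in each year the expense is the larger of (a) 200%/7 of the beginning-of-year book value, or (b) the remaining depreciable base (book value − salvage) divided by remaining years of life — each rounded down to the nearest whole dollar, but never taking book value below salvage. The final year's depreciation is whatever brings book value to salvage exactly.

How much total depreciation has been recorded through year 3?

Depreciable base = $333,854 − $44,300 = $289,554.
Year 1: DB = ⌊$333,854 × 200%/7⌋ = $95,386; SL = ⌊$289,554/7⌋ = $41,364 → take DB $95,386. Book value $238,468.
Year 2: DB = ⌊$238,468 × 200%/7⌋ = $68,133; SL = ⌊$194,168/6⌋ = $32,361 → take DB $68,133. Book value $170,335.
Year 3: DB = ⌊$170,335 × 200%/7⌋ = $48,667; SL = ⌊$126,035/5⌋ = $25,207 → take DB $48,667. Book value $121,668.
Accumulated through year 3 = $333,854 − $121,668 = $212,186.

$212,186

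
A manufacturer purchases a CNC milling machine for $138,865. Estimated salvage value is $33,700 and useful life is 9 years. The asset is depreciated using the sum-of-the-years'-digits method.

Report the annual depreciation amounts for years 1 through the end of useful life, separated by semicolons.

$21,033; $18,696; $16,359; $14,022; $11,685; $9,348; $7,011; $4,674; $2,337

Depreciable base = $138,865 − $33,700 = $105,165.
Sum of the years' digits = 9+8+7+6+5+4+3+2+1 = 45.
Year 1: $105,165 × 9/45 = $21,033. Book value $117,832.
Year 2: $105,165 × 8/45 = $18,696. Book value $99,136.
Year 3: $105,165 × 7/45 = $16,359. Book value $82,777.
Year 4: $105,165 × 6/45 = $14,022. Book value $68,755.
Year 5: $105,165 × 5/45 = $11,685. Book value $57,070.
Year 6: $105,165 × 4/45 = $9,348. Book value $47,722.
Year 7: $105,165 × 3/45 = $7,011. Book value $40,711.
Year 8: $105,165 × 2/45 = $4,674. Book value $36,037.
Year 9: $105,165 × 1/45 = $2,337. Book value $33,700.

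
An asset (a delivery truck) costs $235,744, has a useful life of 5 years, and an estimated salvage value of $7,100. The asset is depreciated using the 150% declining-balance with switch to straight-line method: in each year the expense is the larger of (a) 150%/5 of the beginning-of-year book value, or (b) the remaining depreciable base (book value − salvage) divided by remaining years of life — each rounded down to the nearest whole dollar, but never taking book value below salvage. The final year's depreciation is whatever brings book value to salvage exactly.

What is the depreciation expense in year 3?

Depreciable base = $235,744 − $7,100 = $228,644.
Year 1: DB = ⌊$235,744 × 150%/5⌋ = $70,723; SL = ⌊$228,644/5⌋ = $45,728 → take DB $70,723. Book value $165,021.
Year 2: DB = ⌊$165,021 × 150%/5⌋ = $49,506; SL = ⌊$157,921/4⌋ = $39,480 → take DB $49,506. Book value $115,515.
Year 3: DB = ⌊$115,515 × 150%/5⌋ = $34,654; SL = ⌊$108,415/3⌋ = $36,138 → take SL $36,138. Book value $79,377.

$36,138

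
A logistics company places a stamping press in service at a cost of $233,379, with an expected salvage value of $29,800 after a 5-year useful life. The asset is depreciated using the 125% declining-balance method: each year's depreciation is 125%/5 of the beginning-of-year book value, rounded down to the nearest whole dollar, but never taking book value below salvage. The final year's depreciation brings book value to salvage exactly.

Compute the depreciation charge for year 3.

Depreciable base = $233,379 − $29,800 = $203,579.
Year 1: ⌊$233,379 × 125%/5⌋ = $58,344. Book value $175,035.
Year 2: ⌊$175,035 × 125%/5⌋ = $43,758. Book value $131,277.
Year 3: ⌊$131,277 × 125%/5⌋ = $32,819. Book value $98,458.

$32,819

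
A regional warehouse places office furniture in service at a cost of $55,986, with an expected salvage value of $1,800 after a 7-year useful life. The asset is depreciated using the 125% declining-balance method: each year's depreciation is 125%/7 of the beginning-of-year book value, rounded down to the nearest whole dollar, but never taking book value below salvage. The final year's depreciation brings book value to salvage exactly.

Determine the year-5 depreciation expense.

$4,551

Depreciable base = $55,986 − $1,800 = $54,186.
Year 1: ⌊$55,986 × 125%/7⌋ = $9,997. Book value $45,989.
Year 2: ⌊$45,989 × 125%/7⌋ = $8,212. Book value $37,777.
Year 3: ⌊$37,777 × 125%/7⌋ = $6,745. Book value $31,032.
Year 4: ⌊$31,032 × 125%/7⌋ = $5,541. Book value $25,491.
Year 5: ⌊$25,491 × 125%/7⌋ = $4,551. Book value $20,940.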